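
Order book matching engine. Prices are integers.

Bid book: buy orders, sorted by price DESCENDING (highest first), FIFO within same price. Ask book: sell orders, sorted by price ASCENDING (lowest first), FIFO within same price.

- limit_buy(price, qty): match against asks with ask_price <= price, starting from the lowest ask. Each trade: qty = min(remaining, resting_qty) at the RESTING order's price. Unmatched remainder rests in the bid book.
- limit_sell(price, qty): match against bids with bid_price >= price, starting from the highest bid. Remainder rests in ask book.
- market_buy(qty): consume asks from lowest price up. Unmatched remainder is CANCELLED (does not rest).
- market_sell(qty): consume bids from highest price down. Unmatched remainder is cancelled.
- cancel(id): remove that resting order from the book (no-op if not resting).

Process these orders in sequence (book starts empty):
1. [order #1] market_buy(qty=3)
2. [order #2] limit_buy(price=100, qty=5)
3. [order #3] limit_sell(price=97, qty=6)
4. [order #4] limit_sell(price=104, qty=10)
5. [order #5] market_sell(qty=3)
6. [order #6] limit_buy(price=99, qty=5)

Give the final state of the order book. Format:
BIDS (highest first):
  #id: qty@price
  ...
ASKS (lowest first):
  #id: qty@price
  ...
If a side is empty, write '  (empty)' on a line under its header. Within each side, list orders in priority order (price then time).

Answer: BIDS (highest first):
  #6: 4@99
ASKS (lowest first):
  #4: 10@104

Derivation:
After op 1 [order #1] market_buy(qty=3): fills=none; bids=[-] asks=[-]
After op 2 [order #2] limit_buy(price=100, qty=5): fills=none; bids=[#2:5@100] asks=[-]
After op 3 [order #3] limit_sell(price=97, qty=6): fills=#2x#3:5@100; bids=[-] asks=[#3:1@97]
After op 4 [order #4] limit_sell(price=104, qty=10): fills=none; bids=[-] asks=[#3:1@97 #4:10@104]
After op 5 [order #5] market_sell(qty=3): fills=none; bids=[-] asks=[#3:1@97 #4:10@104]
After op 6 [order #6] limit_buy(price=99, qty=5): fills=#6x#3:1@97; bids=[#6:4@99] asks=[#4:10@104]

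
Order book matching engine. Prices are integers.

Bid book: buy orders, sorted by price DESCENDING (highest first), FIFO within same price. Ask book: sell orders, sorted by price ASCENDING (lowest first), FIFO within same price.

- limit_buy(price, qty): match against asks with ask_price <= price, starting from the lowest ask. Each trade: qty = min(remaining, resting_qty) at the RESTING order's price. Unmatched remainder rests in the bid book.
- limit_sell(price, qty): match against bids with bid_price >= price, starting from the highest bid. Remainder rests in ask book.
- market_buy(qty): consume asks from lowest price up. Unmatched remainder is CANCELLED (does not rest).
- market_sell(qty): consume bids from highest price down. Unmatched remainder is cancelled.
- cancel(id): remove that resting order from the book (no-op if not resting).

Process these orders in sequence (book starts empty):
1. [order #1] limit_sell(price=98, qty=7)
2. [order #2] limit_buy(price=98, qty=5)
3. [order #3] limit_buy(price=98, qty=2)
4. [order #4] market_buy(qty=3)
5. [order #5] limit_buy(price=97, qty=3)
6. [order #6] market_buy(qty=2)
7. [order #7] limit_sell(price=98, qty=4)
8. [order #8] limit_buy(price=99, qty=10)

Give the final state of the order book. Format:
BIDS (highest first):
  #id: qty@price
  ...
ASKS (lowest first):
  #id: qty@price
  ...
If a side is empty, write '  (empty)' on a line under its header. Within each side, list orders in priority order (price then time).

Answer: BIDS (highest first):
  #8: 6@99
  #5: 3@97
ASKS (lowest first):
  (empty)

Derivation:
After op 1 [order #1] limit_sell(price=98, qty=7): fills=none; bids=[-] asks=[#1:7@98]
After op 2 [order #2] limit_buy(price=98, qty=5): fills=#2x#1:5@98; bids=[-] asks=[#1:2@98]
After op 3 [order #3] limit_buy(price=98, qty=2): fills=#3x#1:2@98; bids=[-] asks=[-]
After op 4 [order #4] market_buy(qty=3): fills=none; bids=[-] asks=[-]
After op 5 [order #5] limit_buy(price=97, qty=3): fills=none; bids=[#5:3@97] asks=[-]
After op 6 [order #6] market_buy(qty=2): fills=none; bids=[#5:3@97] asks=[-]
After op 7 [order #7] limit_sell(price=98, qty=4): fills=none; bids=[#5:3@97] asks=[#7:4@98]
After op 8 [order #8] limit_buy(price=99, qty=10): fills=#8x#7:4@98; bids=[#8:6@99 #5:3@97] asks=[-]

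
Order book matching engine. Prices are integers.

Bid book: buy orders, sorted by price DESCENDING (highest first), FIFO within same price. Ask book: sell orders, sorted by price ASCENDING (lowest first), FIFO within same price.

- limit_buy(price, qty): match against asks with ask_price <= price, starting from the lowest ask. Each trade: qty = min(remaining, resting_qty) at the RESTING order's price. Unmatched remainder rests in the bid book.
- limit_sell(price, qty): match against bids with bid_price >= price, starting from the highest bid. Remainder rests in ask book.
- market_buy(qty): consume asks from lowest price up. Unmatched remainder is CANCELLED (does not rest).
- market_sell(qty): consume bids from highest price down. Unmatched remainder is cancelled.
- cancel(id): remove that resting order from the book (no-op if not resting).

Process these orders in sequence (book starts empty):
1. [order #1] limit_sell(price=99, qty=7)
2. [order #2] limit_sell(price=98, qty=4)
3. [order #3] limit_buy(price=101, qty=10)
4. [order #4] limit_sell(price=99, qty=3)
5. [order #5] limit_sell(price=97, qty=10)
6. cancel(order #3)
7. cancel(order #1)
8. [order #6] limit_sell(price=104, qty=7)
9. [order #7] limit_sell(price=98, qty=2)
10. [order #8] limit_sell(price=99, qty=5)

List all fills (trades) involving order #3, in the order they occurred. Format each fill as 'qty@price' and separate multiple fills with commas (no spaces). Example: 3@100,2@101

Answer: 4@98,6@99

Derivation:
After op 1 [order #1] limit_sell(price=99, qty=7): fills=none; bids=[-] asks=[#1:7@99]
After op 2 [order #2] limit_sell(price=98, qty=4): fills=none; bids=[-] asks=[#2:4@98 #1:7@99]
After op 3 [order #3] limit_buy(price=101, qty=10): fills=#3x#2:4@98 #3x#1:6@99; bids=[-] asks=[#1:1@99]
After op 4 [order #4] limit_sell(price=99, qty=3): fills=none; bids=[-] asks=[#1:1@99 #4:3@99]
After op 5 [order #5] limit_sell(price=97, qty=10): fills=none; bids=[-] asks=[#5:10@97 #1:1@99 #4:3@99]
After op 6 cancel(order #3): fills=none; bids=[-] asks=[#5:10@97 #1:1@99 #4:3@99]
After op 7 cancel(order #1): fills=none; bids=[-] asks=[#5:10@97 #4:3@99]
After op 8 [order #6] limit_sell(price=104, qty=7): fills=none; bids=[-] asks=[#5:10@97 #4:3@99 #6:7@104]
After op 9 [order #7] limit_sell(price=98, qty=2): fills=none; bids=[-] asks=[#5:10@97 #7:2@98 #4:3@99 #6:7@104]
After op 10 [order #8] limit_sell(price=99, qty=5): fills=none; bids=[-] asks=[#5:10@97 #7:2@98 #4:3@99 #8:5@99 #6:7@104]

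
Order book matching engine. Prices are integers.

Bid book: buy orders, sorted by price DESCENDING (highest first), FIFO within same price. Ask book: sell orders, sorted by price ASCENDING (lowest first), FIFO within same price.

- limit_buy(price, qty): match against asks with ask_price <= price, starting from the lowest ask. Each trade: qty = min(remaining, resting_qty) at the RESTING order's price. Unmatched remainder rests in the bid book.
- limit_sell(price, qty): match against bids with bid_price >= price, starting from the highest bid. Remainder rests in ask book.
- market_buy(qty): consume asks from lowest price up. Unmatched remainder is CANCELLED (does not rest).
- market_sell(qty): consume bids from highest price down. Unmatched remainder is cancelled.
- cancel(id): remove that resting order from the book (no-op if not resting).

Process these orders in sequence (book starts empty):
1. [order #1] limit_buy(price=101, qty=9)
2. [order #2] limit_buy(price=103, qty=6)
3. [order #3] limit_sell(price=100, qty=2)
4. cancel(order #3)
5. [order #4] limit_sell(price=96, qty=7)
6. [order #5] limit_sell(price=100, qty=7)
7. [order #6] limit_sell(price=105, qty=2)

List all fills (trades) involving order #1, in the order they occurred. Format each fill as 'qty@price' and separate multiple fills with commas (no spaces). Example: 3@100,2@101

After op 1 [order #1] limit_buy(price=101, qty=9): fills=none; bids=[#1:9@101] asks=[-]
After op 2 [order #2] limit_buy(price=103, qty=6): fills=none; bids=[#2:6@103 #1:9@101] asks=[-]
After op 3 [order #3] limit_sell(price=100, qty=2): fills=#2x#3:2@103; bids=[#2:4@103 #1:9@101] asks=[-]
After op 4 cancel(order #3): fills=none; bids=[#2:4@103 #1:9@101] asks=[-]
After op 5 [order #4] limit_sell(price=96, qty=7): fills=#2x#4:4@103 #1x#4:3@101; bids=[#1:6@101] asks=[-]
After op 6 [order #5] limit_sell(price=100, qty=7): fills=#1x#5:6@101; bids=[-] asks=[#5:1@100]
After op 7 [order #6] limit_sell(price=105, qty=2): fills=none; bids=[-] asks=[#5:1@100 #6:2@105]

Answer: 3@101,6@101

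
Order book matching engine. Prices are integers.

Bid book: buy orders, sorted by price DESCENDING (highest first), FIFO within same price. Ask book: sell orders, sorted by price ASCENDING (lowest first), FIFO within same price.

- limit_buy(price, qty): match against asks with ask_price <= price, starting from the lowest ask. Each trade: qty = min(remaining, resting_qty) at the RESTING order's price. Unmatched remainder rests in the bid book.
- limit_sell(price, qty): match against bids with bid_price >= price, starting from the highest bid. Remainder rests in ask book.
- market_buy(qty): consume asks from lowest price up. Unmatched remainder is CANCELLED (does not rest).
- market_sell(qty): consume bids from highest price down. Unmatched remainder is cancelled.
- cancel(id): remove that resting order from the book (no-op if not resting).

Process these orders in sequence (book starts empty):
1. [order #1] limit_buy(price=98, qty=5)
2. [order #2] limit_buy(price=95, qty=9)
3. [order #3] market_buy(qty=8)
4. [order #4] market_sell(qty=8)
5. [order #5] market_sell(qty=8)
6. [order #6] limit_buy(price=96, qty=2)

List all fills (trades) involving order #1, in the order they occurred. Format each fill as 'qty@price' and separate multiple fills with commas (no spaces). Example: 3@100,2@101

Answer: 5@98

Derivation:
After op 1 [order #1] limit_buy(price=98, qty=5): fills=none; bids=[#1:5@98] asks=[-]
After op 2 [order #2] limit_buy(price=95, qty=9): fills=none; bids=[#1:5@98 #2:9@95] asks=[-]
After op 3 [order #3] market_buy(qty=8): fills=none; bids=[#1:5@98 #2:9@95] asks=[-]
After op 4 [order #4] market_sell(qty=8): fills=#1x#4:5@98 #2x#4:3@95; bids=[#2:6@95] asks=[-]
After op 5 [order #5] market_sell(qty=8): fills=#2x#5:6@95; bids=[-] asks=[-]
After op 6 [order #6] limit_buy(price=96, qty=2): fills=none; bids=[#6:2@96] asks=[-]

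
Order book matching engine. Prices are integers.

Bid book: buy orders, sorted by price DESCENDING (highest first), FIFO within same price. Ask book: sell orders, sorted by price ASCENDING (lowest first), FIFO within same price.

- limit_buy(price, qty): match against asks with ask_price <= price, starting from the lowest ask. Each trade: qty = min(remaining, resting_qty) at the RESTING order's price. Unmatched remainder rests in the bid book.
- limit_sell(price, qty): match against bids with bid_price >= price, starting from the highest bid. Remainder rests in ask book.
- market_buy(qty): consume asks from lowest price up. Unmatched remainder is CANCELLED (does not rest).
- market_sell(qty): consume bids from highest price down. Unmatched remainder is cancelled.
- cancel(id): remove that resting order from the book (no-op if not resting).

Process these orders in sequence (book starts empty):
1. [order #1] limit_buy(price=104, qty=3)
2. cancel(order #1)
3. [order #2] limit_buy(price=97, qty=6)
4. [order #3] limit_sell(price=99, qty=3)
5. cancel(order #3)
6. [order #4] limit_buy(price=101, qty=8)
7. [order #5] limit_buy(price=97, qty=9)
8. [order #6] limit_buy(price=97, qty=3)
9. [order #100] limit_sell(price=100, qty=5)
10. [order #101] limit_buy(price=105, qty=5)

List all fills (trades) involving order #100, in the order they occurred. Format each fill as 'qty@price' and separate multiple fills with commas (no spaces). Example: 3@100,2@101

Answer: 5@101

Derivation:
After op 1 [order #1] limit_buy(price=104, qty=3): fills=none; bids=[#1:3@104] asks=[-]
After op 2 cancel(order #1): fills=none; bids=[-] asks=[-]
After op 3 [order #2] limit_buy(price=97, qty=6): fills=none; bids=[#2:6@97] asks=[-]
After op 4 [order #3] limit_sell(price=99, qty=3): fills=none; bids=[#2:6@97] asks=[#3:3@99]
After op 5 cancel(order #3): fills=none; bids=[#2:6@97] asks=[-]
After op 6 [order #4] limit_buy(price=101, qty=8): fills=none; bids=[#4:8@101 #2:6@97] asks=[-]
After op 7 [order #5] limit_buy(price=97, qty=9): fills=none; bids=[#4:8@101 #2:6@97 #5:9@97] asks=[-]
After op 8 [order #6] limit_buy(price=97, qty=3): fills=none; bids=[#4:8@101 #2:6@97 #5:9@97 #6:3@97] asks=[-]
After op 9 [order #100] limit_sell(price=100, qty=5): fills=#4x#100:5@101; bids=[#4:3@101 #2:6@97 #5:9@97 #6:3@97] asks=[-]
After op 10 [order #101] limit_buy(price=105, qty=5): fills=none; bids=[#101:5@105 #4:3@101 #2:6@97 #5:9@97 #6:3@97] asks=[-]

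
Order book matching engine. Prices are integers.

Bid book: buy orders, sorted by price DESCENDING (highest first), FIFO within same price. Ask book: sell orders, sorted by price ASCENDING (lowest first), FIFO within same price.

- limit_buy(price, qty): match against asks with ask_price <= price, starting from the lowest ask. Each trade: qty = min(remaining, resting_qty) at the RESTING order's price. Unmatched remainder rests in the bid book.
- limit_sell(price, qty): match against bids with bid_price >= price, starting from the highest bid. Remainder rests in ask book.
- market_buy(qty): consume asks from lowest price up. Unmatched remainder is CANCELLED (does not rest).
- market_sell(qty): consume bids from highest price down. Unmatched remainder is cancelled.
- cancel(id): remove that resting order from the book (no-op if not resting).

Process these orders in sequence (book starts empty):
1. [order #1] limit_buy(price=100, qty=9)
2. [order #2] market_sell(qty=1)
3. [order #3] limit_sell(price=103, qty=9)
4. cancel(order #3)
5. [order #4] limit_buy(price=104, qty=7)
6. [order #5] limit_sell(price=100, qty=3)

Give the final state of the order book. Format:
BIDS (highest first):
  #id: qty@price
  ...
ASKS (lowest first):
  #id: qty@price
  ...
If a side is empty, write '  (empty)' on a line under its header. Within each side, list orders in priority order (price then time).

After op 1 [order #1] limit_buy(price=100, qty=9): fills=none; bids=[#1:9@100] asks=[-]
After op 2 [order #2] market_sell(qty=1): fills=#1x#2:1@100; bids=[#1:8@100] asks=[-]
After op 3 [order #3] limit_sell(price=103, qty=9): fills=none; bids=[#1:8@100] asks=[#3:9@103]
After op 4 cancel(order #3): fills=none; bids=[#1:8@100] asks=[-]
After op 5 [order #4] limit_buy(price=104, qty=7): fills=none; bids=[#4:7@104 #1:8@100] asks=[-]
After op 6 [order #5] limit_sell(price=100, qty=3): fills=#4x#5:3@104; bids=[#4:4@104 #1:8@100] asks=[-]

Answer: BIDS (highest first):
  #4: 4@104
  #1: 8@100
ASKS (lowest first):
  (empty)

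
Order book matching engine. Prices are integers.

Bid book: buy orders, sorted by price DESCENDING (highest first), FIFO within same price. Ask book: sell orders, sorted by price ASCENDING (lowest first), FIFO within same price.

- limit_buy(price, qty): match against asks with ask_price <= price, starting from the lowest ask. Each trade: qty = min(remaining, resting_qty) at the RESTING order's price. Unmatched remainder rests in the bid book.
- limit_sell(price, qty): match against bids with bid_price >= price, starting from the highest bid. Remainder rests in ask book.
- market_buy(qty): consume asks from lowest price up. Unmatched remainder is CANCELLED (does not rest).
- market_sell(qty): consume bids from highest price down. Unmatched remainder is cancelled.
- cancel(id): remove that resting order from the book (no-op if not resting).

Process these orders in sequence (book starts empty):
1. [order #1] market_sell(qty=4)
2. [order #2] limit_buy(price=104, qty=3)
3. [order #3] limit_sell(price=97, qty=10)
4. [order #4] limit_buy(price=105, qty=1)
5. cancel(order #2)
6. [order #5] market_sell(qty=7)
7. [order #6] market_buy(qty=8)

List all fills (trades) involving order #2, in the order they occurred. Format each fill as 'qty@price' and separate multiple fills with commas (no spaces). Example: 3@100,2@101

After op 1 [order #1] market_sell(qty=4): fills=none; bids=[-] asks=[-]
After op 2 [order #2] limit_buy(price=104, qty=3): fills=none; bids=[#2:3@104] asks=[-]
After op 3 [order #3] limit_sell(price=97, qty=10): fills=#2x#3:3@104; bids=[-] asks=[#3:7@97]
After op 4 [order #4] limit_buy(price=105, qty=1): fills=#4x#3:1@97; bids=[-] asks=[#3:6@97]
After op 5 cancel(order #2): fills=none; bids=[-] asks=[#3:6@97]
After op 6 [order #5] market_sell(qty=7): fills=none; bids=[-] asks=[#3:6@97]
After op 7 [order #6] market_buy(qty=8): fills=#6x#3:6@97; bids=[-] asks=[-]

Answer: 3@104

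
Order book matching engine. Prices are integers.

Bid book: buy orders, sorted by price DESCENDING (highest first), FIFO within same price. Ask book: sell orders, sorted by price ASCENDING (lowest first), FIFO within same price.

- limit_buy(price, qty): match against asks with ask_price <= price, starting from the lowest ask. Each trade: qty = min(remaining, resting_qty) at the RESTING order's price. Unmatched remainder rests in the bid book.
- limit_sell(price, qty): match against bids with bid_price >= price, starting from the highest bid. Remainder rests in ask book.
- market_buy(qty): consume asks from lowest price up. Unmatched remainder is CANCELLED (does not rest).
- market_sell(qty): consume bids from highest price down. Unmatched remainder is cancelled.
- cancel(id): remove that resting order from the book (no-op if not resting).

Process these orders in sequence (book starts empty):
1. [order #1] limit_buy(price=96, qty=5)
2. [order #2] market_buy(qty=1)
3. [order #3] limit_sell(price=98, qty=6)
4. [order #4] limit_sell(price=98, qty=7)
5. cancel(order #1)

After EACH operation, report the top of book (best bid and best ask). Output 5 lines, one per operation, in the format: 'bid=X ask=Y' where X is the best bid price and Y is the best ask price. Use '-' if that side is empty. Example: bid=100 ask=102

Answer: bid=96 ask=-
bid=96 ask=-
bid=96 ask=98
bid=96 ask=98
bid=- ask=98

Derivation:
After op 1 [order #1] limit_buy(price=96, qty=5): fills=none; bids=[#1:5@96] asks=[-]
After op 2 [order #2] market_buy(qty=1): fills=none; bids=[#1:5@96] asks=[-]
After op 3 [order #3] limit_sell(price=98, qty=6): fills=none; bids=[#1:5@96] asks=[#3:6@98]
After op 4 [order #4] limit_sell(price=98, qty=7): fills=none; bids=[#1:5@96] asks=[#3:6@98 #4:7@98]
After op 5 cancel(order #1): fills=none; bids=[-] asks=[#3:6@98 #4:7@98]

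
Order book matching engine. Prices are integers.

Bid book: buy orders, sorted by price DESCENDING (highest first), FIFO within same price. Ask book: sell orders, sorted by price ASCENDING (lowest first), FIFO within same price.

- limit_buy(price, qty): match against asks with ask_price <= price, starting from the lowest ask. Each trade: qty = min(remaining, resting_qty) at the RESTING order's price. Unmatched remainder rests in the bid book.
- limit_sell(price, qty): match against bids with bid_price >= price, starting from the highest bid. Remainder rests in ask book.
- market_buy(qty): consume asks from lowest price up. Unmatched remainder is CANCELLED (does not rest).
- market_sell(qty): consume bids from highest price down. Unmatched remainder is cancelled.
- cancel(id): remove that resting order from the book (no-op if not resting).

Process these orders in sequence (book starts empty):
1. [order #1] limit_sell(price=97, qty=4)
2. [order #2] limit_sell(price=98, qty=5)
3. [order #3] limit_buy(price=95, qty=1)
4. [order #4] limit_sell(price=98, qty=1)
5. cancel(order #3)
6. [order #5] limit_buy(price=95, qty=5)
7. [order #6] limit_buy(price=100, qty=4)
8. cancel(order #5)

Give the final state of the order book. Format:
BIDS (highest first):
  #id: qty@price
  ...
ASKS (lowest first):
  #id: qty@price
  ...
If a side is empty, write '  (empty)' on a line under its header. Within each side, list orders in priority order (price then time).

After op 1 [order #1] limit_sell(price=97, qty=4): fills=none; bids=[-] asks=[#1:4@97]
After op 2 [order #2] limit_sell(price=98, qty=5): fills=none; bids=[-] asks=[#1:4@97 #2:5@98]
After op 3 [order #3] limit_buy(price=95, qty=1): fills=none; bids=[#3:1@95] asks=[#1:4@97 #2:5@98]
After op 4 [order #4] limit_sell(price=98, qty=1): fills=none; bids=[#3:1@95] asks=[#1:4@97 #2:5@98 #4:1@98]
After op 5 cancel(order #3): fills=none; bids=[-] asks=[#1:4@97 #2:5@98 #4:1@98]
After op 6 [order #5] limit_buy(price=95, qty=5): fills=none; bids=[#5:5@95] asks=[#1:4@97 #2:5@98 #4:1@98]
After op 7 [order #6] limit_buy(price=100, qty=4): fills=#6x#1:4@97; bids=[#5:5@95] asks=[#2:5@98 #4:1@98]
After op 8 cancel(order #5): fills=none; bids=[-] asks=[#2:5@98 #4:1@98]

Answer: BIDS (highest first):
  (empty)
ASKS (lowest first):
  #2: 5@98
  #4: 1@98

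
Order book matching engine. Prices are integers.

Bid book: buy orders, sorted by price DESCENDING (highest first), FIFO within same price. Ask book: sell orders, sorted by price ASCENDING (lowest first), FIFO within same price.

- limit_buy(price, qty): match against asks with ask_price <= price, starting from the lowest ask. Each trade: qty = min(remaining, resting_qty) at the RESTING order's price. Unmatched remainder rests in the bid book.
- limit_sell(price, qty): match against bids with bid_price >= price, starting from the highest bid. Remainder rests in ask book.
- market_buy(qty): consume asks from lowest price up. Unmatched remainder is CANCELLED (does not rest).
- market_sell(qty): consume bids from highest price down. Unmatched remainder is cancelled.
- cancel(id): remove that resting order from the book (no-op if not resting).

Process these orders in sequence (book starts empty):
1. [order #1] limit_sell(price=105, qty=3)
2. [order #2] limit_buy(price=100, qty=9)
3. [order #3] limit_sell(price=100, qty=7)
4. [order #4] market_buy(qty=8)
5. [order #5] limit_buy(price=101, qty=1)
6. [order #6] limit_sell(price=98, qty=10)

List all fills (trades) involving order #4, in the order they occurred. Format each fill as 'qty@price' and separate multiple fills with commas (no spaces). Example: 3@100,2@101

Answer: 3@105

Derivation:
After op 1 [order #1] limit_sell(price=105, qty=3): fills=none; bids=[-] asks=[#1:3@105]
After op 2 [order #2] limit_buy(price=100, qty=9): fills=none; bids=[#2:9@100] asks=[#1:3@105]
After op 3 [order #3] limit_sell(price=100, qty=7): fills=#2x#3:7@100; bids=[#2:2@100] asks=[#1:3@105]
After op 4 [order #4] market_buy(qty=8): fills=#4x#1:3@105; bids=[#2:2@100] asks=[-]
After op 5 [order #5] limit_buy(price=101, qty=1): fills=none; bids=[#5:1@101 #2:2@100] asks=[-]
After op 6 [order #6] limit_sell(price=98, qty=10): fills=#5x#6:1@101 #2x#6:2@100; bids=[-] asks=[#6:7@98]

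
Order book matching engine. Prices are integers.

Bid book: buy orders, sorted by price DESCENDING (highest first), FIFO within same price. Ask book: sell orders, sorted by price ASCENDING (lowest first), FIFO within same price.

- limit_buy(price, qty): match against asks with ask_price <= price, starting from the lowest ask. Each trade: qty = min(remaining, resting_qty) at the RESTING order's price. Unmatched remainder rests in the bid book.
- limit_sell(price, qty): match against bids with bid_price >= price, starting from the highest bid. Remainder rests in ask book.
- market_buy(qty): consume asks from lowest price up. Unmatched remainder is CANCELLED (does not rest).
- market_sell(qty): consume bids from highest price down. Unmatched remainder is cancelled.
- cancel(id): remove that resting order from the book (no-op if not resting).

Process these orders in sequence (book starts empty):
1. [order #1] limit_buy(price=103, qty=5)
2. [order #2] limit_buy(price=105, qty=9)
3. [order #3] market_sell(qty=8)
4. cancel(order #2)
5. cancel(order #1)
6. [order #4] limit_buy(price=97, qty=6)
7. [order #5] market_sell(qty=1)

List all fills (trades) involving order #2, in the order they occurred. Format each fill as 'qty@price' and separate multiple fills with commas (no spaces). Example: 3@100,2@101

Answer: 8@105

Derivation:
After op 1 [order #1] limit_buy(price=103, qty=5): fills=none; bids=[#1:5@103] asks=[-]
After op 2 [order #2] limit_buy(price=105, qty=9): fills=none; bids=[#2:9@105 #1:5@103] asks=[-]
After op 3 [order #3] market_sell(qty=8): fills=#2x#3:8@105; bids=[#2:1@105 #1:5@103] asks=[-]
After op 4 cancel(order #2): fills=none; bids=[#1:5@103] asks=[-]
After op 5 cancel(order #1): fills=none; bids=[-] asks=[-]
After op 6 [order #4] limit_buy(price=97, qty=6): fills=none; bids=[#4:6@97] asks=[-]
After op 7 [order #5] market_sell(qty=1): fills=#4x#5:1@97; bids=[#4:5@97] asks=[-]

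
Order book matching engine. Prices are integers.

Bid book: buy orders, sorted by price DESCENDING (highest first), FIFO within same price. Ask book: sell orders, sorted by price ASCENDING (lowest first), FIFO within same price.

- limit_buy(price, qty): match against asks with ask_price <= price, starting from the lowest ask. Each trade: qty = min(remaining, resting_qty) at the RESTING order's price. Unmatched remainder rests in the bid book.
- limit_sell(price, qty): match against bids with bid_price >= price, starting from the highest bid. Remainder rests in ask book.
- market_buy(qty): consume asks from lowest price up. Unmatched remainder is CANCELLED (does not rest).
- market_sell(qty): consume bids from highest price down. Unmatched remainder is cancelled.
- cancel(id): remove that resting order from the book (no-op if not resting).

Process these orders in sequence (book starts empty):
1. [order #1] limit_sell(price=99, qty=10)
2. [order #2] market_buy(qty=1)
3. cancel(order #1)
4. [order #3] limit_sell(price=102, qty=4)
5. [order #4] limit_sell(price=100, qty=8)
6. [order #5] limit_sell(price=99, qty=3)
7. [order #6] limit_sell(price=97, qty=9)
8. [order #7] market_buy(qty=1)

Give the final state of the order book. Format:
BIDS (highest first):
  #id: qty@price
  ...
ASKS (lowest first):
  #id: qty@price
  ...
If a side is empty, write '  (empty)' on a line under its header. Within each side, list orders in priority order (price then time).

Answer: BIDS (highest first):
  (empty)
ASKS (lowest first):
  #6: 8@97
  #5: 3@99
  #4: 8@100
  #3: 4@102

Derivation:
After op 1 [order #1] limit_sell(price=99, qty=10): fills=none; bids=[-] asks=[#1:10@99]
After op 2 [order #2] market_buy(qty=1): fills=#2x#1:1@99; bids=[-] asks=[#1:9@99]
After op 3 cancel(order #1): fills=none; bids=[-] asks=[-]
After op 4 [order #3] limit_sell(price=102, qty=4): fills=none; bids=[-] asks=[#3:4@102]
After op 5 [order #4] limit_sell(price=100, qty=8): fills=none; bids=[-] asks=[#4:8@100 #3:4@102]
After op 6 [order #5] limit_sell(price=99, qty=3): fills=none; bids=[-] asks=[#5:3@99 #4:8@100 #3:4@102]
After op 7 [order #6] limit_sell(price=97, qty=9): fills=none; bids=[-] asks=[#6:9@97 #5:3@99 #4:8@100 #3:4@102]
After op 8 [order #7] market_buy(qty=1): fills=#7x#6:1@97; bids=[-] asks=[#6:8@97 #5:3@99 #4:8@100 #3:4@102]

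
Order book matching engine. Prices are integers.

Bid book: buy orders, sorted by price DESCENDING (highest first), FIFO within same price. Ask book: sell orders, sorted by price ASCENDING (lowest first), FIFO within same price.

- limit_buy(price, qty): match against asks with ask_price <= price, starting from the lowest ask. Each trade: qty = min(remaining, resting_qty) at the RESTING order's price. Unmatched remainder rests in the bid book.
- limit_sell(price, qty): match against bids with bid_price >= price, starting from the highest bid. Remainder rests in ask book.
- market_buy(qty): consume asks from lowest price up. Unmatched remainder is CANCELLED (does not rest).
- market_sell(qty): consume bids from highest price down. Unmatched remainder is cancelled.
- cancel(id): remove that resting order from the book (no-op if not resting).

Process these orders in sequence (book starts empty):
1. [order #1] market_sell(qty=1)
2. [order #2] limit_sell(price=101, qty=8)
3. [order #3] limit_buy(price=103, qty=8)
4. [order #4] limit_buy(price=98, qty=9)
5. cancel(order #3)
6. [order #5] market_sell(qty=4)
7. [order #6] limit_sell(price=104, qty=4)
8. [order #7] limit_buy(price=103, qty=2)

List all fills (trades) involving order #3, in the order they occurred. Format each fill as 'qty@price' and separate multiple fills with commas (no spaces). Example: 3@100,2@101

After op 1 [order #1] market_sell(qty=1): fills=none; bids=[-] asks=[-]
After op 2 [order #2] limit_sell(price=101, qty=8): fills=none; bids=[-] asks=[#2:8@101]
After op 3 [order #3] limit_buy(price=103, qty=8): fills=#3x#2:8@101; bids=[-] asks=[-]
After op 4 [order #4] limit_buy(price=98, qty=9): fills=none; bids=[#4:9@98] asks=[-]
After op 5 cancel(order #3): fills=none; bids=[#4:9@98] asks=[-]
After op 6 [order #5] market_sell(qty=4): fills=#4x#5:4@98; bids=[#4:5@98] asks=[-]
After op 7 [order #6] limit_sell(price=104, qty=4): fills=none; bids=[#4:5@98] asks=[#6:4@104]
After op 8 [order #7] limit_buy(price=103, qty=2): fills=none; bids=[#7:2@103 #4:5@98] asks=[#6:4@104]

Answer: 8@101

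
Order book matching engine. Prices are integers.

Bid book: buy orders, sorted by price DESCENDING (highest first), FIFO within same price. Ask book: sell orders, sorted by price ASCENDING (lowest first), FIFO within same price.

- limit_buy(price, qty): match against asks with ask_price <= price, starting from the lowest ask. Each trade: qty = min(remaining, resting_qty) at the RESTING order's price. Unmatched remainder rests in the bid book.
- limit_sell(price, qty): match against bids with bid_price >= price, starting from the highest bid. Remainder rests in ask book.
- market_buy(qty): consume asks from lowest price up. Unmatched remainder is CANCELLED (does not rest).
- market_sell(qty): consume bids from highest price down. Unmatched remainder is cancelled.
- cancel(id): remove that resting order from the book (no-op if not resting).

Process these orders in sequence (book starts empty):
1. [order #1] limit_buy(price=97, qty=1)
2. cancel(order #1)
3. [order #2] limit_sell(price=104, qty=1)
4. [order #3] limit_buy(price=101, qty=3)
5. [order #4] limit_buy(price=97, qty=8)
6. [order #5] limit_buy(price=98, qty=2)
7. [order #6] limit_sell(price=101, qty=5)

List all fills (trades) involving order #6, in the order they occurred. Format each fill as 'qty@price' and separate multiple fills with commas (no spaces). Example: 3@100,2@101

Answer: 3@101

Derivation:
After op 1 [order #1] limit_buy(price=97, qty=1): fills=none; bids=[#1:1@97] asks=[-]
After op 2 cancel(order #1): fills=none; bids=[-] asks=[-]
After op 3 [order #2] limit_sell(price=104, qty=1): fills=none; bids=[-] asks=[#2:1@104]
After op 4 [order #3] limit_buy(price=101, qty=3): fills=none; bids=[#3:3@101] asks=[#2:1@104]
After op 5 [order #4] limit_buy(price=97, qty=8): fills=none; bids=[#3:3@101 #4:8@97] asks=[#2:1@104]
After op 6 [order #5] limit_buy(price=98, qty=2): fills=none; bids=[#3:3@101 #5:2@98 #4:8@97] asks=[#2:1@104]
After op 7 [order #6] limit_sell(price=101, qty=5): fills=#3x#6:3@101; bids=[#5:2@98 #4:8@97] asks=[#6:2@101 #2:1@104]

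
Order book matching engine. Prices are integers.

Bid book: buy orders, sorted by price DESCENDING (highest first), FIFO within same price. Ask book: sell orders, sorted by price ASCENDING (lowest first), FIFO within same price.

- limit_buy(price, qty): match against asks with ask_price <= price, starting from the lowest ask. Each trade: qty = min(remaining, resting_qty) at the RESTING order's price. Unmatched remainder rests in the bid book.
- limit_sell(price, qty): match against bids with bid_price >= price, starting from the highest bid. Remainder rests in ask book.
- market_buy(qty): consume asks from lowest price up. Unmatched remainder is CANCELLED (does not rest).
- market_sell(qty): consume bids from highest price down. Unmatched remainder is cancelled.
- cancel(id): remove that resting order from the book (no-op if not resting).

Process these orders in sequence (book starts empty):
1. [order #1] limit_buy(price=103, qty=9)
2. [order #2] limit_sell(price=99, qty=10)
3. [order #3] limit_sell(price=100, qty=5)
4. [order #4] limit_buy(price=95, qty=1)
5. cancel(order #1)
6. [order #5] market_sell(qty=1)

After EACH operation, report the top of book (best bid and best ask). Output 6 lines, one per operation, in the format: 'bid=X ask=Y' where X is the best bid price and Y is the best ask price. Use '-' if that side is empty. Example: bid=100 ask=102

After op 1 [order #1] limit_buy(price=103, qty=9): fills=none; bids=[#1:9@103] asks=[-]
After op 2 [order #2] limit_sell(price=99, qty=10): fills=#1x#2:9@103; bids=[-] asks=[#2:1@99]
After op 3 [order #3] limit_sell(price=100, qty=5): fills=none; bids=[-] asks=[#2:1@99 #3:5@100]
After op 4 [order #4] limit_buy(price=95, qty=1): fills=none; bids=[#4:1@95] asks=[#2:1@99 #3:5@100]
After op 5 cancel(order #1): fills=none; bids=[#4:1@95] asks=[#2:1@99 #3:5@100]
After op 6 [order #5] market_sell(qty=1): fills=#4x#5:1@95; bids=[-] asks=[#2:1@99 #3:5@100]

Answer: bid=103 ask=-
bid=- ask=99
bid=- ask=99
bid=95 ask=99
bid=95 ask=99
bid=- ask=99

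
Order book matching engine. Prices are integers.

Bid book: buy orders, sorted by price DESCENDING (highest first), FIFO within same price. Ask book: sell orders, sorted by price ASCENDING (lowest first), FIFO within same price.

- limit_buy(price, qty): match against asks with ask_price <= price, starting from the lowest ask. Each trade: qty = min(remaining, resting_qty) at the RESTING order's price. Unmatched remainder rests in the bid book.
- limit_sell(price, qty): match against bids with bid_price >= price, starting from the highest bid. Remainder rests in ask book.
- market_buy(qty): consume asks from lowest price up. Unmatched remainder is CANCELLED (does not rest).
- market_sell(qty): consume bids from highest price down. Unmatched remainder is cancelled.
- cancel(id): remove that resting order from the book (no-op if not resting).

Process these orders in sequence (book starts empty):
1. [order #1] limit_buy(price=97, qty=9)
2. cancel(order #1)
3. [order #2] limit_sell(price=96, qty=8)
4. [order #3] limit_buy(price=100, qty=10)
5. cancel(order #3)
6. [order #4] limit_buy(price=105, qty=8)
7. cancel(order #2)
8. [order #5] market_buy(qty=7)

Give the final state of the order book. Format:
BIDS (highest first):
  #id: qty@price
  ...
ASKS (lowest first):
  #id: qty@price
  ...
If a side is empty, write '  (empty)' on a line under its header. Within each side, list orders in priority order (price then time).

Answer: BIDS (highest first):
  #4: 8@105
ASKS (lowest first):
  (empty)

Derivation:
After op 1 [order #1] limit_buy(price=97, qty=9): fills=none; bids=[#1:9@97] asks=[-]
After op 2 cancel(order #1): fills=none; bids=[-] asks=[-]
After op 3 [order #2] limit_sell(price=96, qty=8): fills=none; bids=[-] asks=[#2:8@96]
After op 4 [order #3] limit_buy(price=100, qty=10): fills=#3x#2:8@96; bids=[#3:2@100] asks=[-]
After op 5 cancel(order #3): fills=none; bids=[-] asks=[-]
After op 6 [order #4] limit_buy(price=105, qty=8): fills=none; bids=[#4:8@105] asks=[-]
After op 7 cancel(order #2): fills=none; bids=[#4:8@105] asks=[-]
After op 8 [order #5] market_buy(qty=7): fills=none; bids=[#4:8@105] asks=[-]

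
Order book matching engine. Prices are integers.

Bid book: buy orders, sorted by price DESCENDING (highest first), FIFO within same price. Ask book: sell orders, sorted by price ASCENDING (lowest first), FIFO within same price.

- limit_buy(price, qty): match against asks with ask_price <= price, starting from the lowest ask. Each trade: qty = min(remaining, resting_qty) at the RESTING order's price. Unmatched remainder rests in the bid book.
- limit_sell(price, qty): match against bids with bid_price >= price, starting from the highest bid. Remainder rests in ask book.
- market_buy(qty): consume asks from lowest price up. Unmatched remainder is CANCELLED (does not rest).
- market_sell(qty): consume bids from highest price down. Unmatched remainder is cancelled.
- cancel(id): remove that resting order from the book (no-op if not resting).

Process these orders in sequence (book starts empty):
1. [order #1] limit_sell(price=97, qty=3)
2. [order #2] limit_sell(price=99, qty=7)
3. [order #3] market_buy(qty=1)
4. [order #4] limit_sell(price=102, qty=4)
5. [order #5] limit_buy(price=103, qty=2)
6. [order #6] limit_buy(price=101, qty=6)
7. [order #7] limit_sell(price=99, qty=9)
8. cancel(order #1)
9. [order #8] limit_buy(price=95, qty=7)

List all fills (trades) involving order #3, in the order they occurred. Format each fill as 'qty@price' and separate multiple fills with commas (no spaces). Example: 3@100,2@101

After op 1 [order #1] limit_sell(price=97, qty=3): fills=none; bids=[-] asks=[#1:3@97]
After op 2 [order #2] limit_sell(price=99, qty=7): fills=none; bids=[-] asks=[#1:3@97 #2:7@99]
After op 3 [order #3] market_buy(qty=1): fills=#3x#1:1@97; bids=[-] asks=[#1:2@97 #2:7@99]
After op 4 [order #4] limit_sell(price=102, qty=4): fills=none; bids=[-] asks=[#1:2@97 #2:7@99 #4:4@102]
After op 5 [order #5] limit_buy(price=103, qty=2): fills=#5x#1:2@97; bids=[-] asks=[#2:7@99 #4:4@102]
After op 6 [order #6] limit_buy(price=101, qty=6): fills=#6x#2:6@99; bids=[-] asks=[#2:1@99 #4:4@102]
After op 7 [order #7] limit_sell(price=99, qty=9): fills=none; bids=[-] asks=[#2:1@99 #7:9@99 #4:4@102]
After op 8 cancel(order #1): fills=none; bids=[-] asks=[#2:1@99 #7:9@99 #4:4@102]
After op 9 [order #8] limit_buy(price=95, qty=7): fills=none; bids=[#8:7@95] asks=[#2:1@99 #7:9@99 #4:4@102]

Answer: 1@97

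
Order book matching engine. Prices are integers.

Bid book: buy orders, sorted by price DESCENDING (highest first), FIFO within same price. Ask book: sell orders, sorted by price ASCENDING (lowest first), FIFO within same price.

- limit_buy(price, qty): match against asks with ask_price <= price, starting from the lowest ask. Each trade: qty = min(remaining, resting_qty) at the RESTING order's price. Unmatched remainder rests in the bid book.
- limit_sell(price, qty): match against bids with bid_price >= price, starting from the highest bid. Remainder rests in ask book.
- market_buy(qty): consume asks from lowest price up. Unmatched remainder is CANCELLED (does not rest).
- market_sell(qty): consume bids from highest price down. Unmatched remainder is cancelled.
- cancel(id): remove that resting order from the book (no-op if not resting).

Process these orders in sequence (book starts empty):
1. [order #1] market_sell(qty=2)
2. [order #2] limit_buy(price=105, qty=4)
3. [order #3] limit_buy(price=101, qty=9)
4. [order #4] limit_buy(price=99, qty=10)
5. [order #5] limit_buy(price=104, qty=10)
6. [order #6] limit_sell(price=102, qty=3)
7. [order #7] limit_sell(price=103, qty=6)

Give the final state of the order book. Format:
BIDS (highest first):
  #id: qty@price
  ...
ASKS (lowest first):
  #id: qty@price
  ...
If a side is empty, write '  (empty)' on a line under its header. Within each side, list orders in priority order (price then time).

Answer: BIDS (highest first):
  #5: 5@104
  #3: 9@101
  #4: 10@99
ASKS (lowest first):
  (empty)

Derivation:
After op 1 [order #1] market_sell(qty=2): fills=none; bids=[-] asks=[-]
After op 2 [order #2] limit_buy(price=105, qty=4): fills=none; bids=[#2:4@105] asks=[-]
After op 3 [order #3] limit_buy(price=101, qty=9): fills=none; bids=[#2:4@105 #3:9@101] asks=[-]
After op 4 [order #4] limit_buy(price=99, qty=10): fills=none; bids=[#2:4@105 #3:9@101 #4:10@99] asks=[-]
After op 5 [order #5] limit_buy(price=104, qty=10): fills=none; bids=[#2:4@105 #5:10@104 #3:9@101 #4:10@99] asks=[-]
After op 6 [order #6] limit_sell(price=102, qty=3): fills=#2x#6:3@105; bids=[#2:1@105 #5:10@104 #3:9@101 #4:10@99] asks=[-]
After op 7 [order #7] limit_sell(price=103, qty=6): fills=#2x#7:1@105 #5x#7:5@104; bids=[#5:5@104 #3:9@101 #4:10@99] asks=[-]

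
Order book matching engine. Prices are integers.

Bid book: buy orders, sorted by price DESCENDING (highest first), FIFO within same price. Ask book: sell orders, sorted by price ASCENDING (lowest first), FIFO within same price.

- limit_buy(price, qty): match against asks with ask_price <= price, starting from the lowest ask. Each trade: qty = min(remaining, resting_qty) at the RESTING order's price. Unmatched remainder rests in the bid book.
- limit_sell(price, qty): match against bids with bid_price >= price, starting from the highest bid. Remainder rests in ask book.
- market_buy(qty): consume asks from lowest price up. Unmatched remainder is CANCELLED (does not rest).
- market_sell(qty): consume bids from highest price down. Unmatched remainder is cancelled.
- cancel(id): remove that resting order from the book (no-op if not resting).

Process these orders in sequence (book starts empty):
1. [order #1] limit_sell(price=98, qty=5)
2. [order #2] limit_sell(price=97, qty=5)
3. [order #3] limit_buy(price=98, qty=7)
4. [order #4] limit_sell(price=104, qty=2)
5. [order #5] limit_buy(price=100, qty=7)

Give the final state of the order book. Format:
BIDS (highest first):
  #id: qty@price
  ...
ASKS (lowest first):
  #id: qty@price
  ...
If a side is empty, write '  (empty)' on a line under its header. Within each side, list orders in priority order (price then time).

After op 1 [order #1] limit_sell(price=98, qty=5): fills=none; bids=[-] asks=[#1:5@98]
After op 2 [order #2] limit_sell(price=97, qty=5): fills=none; bids=[-] asks=[#2:5@97 #1:5@98]
After op 3 [order #3] limit_buy(price=98, qty=7): fills=#3x#2:5@97 #3x#1:2@98; bids=[-] asks=[#1:3@98]
After op 4 [order #4] limit_sell(price=104, qty=2): fills=none; bids=[-] asks=[#1:3@98 #4:2@104]
After op 5 [order #5] limit_buy(price=100, qty=7): fills=#5x#1:3@98; bids=[#5:4@100] asks=[#4:2@104]

Answer: BIDS (highest first):
  #5: 4@100
ASKS (lowest first):
  #4: 2@104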